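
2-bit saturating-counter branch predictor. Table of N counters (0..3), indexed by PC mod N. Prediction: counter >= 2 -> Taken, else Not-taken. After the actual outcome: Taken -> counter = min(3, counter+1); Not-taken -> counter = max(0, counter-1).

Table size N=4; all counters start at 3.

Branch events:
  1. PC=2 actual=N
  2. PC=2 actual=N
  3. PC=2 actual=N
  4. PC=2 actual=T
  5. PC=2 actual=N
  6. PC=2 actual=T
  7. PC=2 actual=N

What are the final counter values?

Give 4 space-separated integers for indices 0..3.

Answer: 3 3 0 3

Derivation:
Ev 1: PC=2 idx=2 pred=T actual=N -> ctr[2]=2
Ev 2: PC=2 idx=2 pred=T actual=N -> ctr[2]=1
Ev 3: PC=2 idx=2 pred=N actual=N -> ctr[2]=0
Ev 4: PC=2 idx=2 pred=N actual=T -> ctr[2]=1
Ev 5: PC=2 idx=2 pred=N actual=N -> ctr[2]=0
Ev 6: PC=2 idx=2 pred=N actual=T -> ctr[2]=1
Ev 7: PC=2 idx=2 pred=N actual=N -> ctr[2]=0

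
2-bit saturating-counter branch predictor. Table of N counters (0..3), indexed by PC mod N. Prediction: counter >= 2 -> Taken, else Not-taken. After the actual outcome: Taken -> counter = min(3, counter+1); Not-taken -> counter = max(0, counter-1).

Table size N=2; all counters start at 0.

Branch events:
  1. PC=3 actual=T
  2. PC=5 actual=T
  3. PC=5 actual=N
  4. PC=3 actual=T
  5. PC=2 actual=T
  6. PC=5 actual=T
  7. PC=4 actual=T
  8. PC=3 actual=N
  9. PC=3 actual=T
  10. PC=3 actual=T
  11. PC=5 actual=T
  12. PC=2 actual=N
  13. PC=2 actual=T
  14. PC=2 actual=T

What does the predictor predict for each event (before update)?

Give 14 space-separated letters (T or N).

Answer: N N T N N T N T T T T T N T

Derivation:
Ev 1: PC=3 idx=1 pred=N actual=T -> ctr[1]=1
Ev 2: PC=5 idx=1 pred=N actual=T -> ctr[1]=2
Ev 3: PC=5 idx=1 pred=T actual=N -> ctr[1]=1
Ev 4: PC=3 idx=1 pred=N actual=T -> ctr[1]=2
Ev 5: PC=2 idx=0 pred=N actual=T -> ctr[0]=1
Ev 6: PC=5 idx=1 pred=T actual=T -> ctr[1]=3
Ev 7: PC=4 idx=0 pred=N actual=T -> ctr[0]=2
Ev 8: PC=3 idx=1 pred=T actual=N -> ctr[1]=2
Ev 9: PC=3 idx=1 pred=T actual=T -> ctr[1]=3
Ev 10: PC=3 idx=1 pred=T actual=T -> ctr[1]=3
Ev 11: PC=5 idx=1 pred=T actual=T -> ctr[1]=3
Ev 12: PC=2 idx=0 pred=T actual=N -> ctr[0]=1
Ev 13: PC=2 idx=0 pred=N actual=T -> ctr[0]=2
Ev 14: PC=2 idx=0 pred=T actual=T -> ctr[0]=3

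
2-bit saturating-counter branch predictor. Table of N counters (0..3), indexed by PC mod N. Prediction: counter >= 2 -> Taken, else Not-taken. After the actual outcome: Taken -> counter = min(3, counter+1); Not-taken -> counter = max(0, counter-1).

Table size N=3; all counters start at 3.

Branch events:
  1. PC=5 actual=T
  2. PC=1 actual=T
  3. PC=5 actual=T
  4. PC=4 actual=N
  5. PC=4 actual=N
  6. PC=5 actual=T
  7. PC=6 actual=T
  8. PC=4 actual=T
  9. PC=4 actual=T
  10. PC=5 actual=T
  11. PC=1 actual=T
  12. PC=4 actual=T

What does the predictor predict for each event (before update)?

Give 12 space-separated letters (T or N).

Ev 1: PC=5 idx=2 pred=T actual=T -> ctr[2]=3
Ev 2: PC=1 idx=1 pred=T actual=T -> ctr[1]=3
Ev 3: PC=5 idx=2 pred=T actual=T -> ctr[2]=3
Ev 4: PC=4 idx=1 pred=T actual=N -> ctr[1]=2
Ev 5: PC=4 idx=1 pred=T actual=N -> ctr[1]=1
Ev 6: PC=5 idx=2 pred=T actual=T -> ctr[2]=3
Ev 7: PC=6 idx=0 pred=T actual=T -> ctr[0]=3
Ev 8: PC=4 idx=1 pred=N actual=T -> ctr[1]=2
Ev 9: PC=4 idx=1 pred=T actual=T -> ctr[1]=3
Ev 10: PC=5 idx=2 pred=T actual=T -> ctr[2]=3
Ev 11: PC=1 idx=1 pred=T actual=T -> ctr[1]=3
Ev 12: PC=4 idx=1 pred=T actual=T -> ctr[1]=3

Answer: T T T T T T T N T T T T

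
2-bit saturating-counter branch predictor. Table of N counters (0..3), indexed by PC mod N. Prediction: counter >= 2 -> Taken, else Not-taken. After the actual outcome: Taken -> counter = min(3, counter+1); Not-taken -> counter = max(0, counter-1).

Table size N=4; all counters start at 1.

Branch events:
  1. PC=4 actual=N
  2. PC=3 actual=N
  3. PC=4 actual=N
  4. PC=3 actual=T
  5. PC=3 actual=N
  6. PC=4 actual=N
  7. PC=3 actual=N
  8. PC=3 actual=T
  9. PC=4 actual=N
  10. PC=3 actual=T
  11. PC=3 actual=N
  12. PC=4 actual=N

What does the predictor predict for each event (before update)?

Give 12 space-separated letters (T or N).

Answer: N N N N N N N N N N T N

Derivation:
Ev 1: PC=4 idx=0 pred=N actual=N -> ctr[0]=0
Ev 2: PC=3 idx=3 pred=N actual=N -> ctr[3]=0
Ev 3: PC=4 idx=0 pred=N actual=N -> ctr[0]=0
Ev 4: PC=3 idx=3 pred=N actual=T -> ctr[3]=1
Ev 5: PC=3 idx=3 pred=N actual=N -> ctr[3]=0
Ev 6: PC=4 idx=0 pred=N actual=N -> ctr[0]=0
Ev 7: PC=3 idx=3 pred=N actual=N -> ctr[3]=0
Ev 8: PC=3 idx=3 pred=N actual=T -> ctr[3]=1
Ev 9: PC=4 idx=0 pred=N actual=N -> ctr[0]=0
Ev 10: PC=3 idx=3 pred=N actual=T -> ctr[3]=2
Ev 11: PC=3 idx=3 pred=T actual=N -> ctr[3]=1
Ev 12: PC=4 idx=0 pred=N actual=N -> ctr[0]=0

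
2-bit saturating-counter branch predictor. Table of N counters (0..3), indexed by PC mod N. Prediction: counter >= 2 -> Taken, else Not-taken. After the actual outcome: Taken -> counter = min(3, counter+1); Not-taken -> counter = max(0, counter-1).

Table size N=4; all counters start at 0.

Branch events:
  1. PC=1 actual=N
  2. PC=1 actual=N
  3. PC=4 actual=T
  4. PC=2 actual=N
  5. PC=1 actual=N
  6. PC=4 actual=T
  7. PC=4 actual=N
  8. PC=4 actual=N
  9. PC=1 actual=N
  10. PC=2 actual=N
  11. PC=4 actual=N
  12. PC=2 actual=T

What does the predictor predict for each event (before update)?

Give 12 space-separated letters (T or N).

Ev 1: PC=1 idx=1 pred=N actual=N -> ctr[1]=0
Ev 2: PC=1 idx=1 pred=N actual=N -> ctr[1]=0
Ev 3: PC=4 idx=0 pred=N actual=T -> ctr[0]=1
Ev 4: PC=2 idx=2 pred=N actual=N -> ctr[2]=0
Ev 5: PC=1 idx=1 pred=N actual=N -> ctr[1]=0
Ev 6: PC=4 idx=0 pred=N actual=T -> ctr[0]=2
Ev 7: PC=4 idx=0 pred=T actual=N -> ctr[0]=1
Ev 8: PC=4 idx=0 pred=N actual=N -> ctr[0]=0
Ev 9: PC=1 idx=1 pred=N actual=N -> ctr[1]=0
Ev 10: PC=2 idx=2 pred=N actual=N -> ctr[2]=0
Ev 11: PC=4 idx=0 pred=N actual=N -> ctr[0]=0
Ev 12: PC=2 idx=2 pred=N actual=T -> ctr[2]=1

Answer: N N N N N N T N N N N N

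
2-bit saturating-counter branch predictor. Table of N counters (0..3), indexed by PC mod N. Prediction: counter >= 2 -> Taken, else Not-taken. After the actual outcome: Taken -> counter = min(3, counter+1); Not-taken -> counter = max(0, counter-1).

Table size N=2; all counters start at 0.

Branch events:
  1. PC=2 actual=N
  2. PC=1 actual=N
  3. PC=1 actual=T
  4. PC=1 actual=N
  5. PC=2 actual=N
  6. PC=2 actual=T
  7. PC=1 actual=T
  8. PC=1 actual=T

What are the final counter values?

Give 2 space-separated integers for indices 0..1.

Ev 1: PC=2 idx=0 pred=N actual=N -> ctr[0]=0
Ev 2: PC=1 idx=1 pred=N actual=N -> ctr[1]=0
Ev 3: PC=1 idx=1 pred=N actual=T -> ctr[1]=1
Ev 4: PC=1 idx=1 pred=N actual=N -> ctr[1]=0
Ev 5: PC=2 idx=0 pred=N actual=N -> ctr[0]=0
Ev 6: PC=2 idx=0 pred=N actual=T -> ctr[0]=1
Ev 7: PC=1 idx=1 pred=N actual=T -> ctr[1]=1
Ev 8: PC=1 idx=1 pred=N actual=T -> ctr[1]=2

Answer: 1 2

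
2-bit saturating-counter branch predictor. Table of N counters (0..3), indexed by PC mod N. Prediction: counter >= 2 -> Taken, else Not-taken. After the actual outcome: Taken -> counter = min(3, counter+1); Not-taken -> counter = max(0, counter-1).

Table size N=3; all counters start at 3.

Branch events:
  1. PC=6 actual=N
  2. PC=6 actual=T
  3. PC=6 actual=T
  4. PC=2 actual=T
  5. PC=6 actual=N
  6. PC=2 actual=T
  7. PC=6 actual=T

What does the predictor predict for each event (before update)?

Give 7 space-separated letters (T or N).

Answer: T T T T T T T

Derivation:
Ev 1: PC=6 idx=0 pred=T actual=N -> ctr[0]=2
Ev 2: PC=6 idx=0 pred=T actual=T -> ctr[0]=3
Ev 3: PC=6 idx=0 pred=T actual=T -> ctr[0]=3
Ev 4: PC=2 idx=2 pred=T actual=T -> ctr[2]=3
Ev 5: PC=6 idx=0 pred=T actual=N -> ctr[0]=2
Ev 6: PC=2 idx=2 pred=T actual=T -> ctr[2]=3
Ev 7: PC=6 idx=0 pred=T actual=T -> ctr[0]=3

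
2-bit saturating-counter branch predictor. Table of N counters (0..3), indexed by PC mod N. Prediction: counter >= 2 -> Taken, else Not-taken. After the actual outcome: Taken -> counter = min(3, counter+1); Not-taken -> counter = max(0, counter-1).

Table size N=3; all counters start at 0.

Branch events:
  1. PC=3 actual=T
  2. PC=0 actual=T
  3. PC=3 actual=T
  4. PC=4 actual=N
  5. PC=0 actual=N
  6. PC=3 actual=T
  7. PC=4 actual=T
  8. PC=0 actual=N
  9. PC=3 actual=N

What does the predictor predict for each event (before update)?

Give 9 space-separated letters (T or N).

Answer: N N T N T T N T T

Derivation:
Ev 1: PC=3 idx=0 pred=N actual=T -> ctr[0]=1
Ev 2: PC=0 idx=0 pred=N actual=T -> ctr[0]=2
Ev 3: PC=3 idx=0 pred=T actual=T -> ctr[0]=3
Ev 4: PC=4 idx=1 pred=N actual=N -> ctr[1]=0
Ev 5: PC=0 idx=0 pred=T actual=N -> ctr[0]=2
Ev 6: PC=3 idx=0 pred=T actual=T -> ctr[0]=3
Ev 7: PC=4 idx=1 pred=N actual=T -> ctr[1]=1
Ev 8: PC=0 idx=0 pred=T actual=N -> ctr[0]=2
Ev 9: PC=3 idx=0 pred=T actual=N -> ctr[0]=1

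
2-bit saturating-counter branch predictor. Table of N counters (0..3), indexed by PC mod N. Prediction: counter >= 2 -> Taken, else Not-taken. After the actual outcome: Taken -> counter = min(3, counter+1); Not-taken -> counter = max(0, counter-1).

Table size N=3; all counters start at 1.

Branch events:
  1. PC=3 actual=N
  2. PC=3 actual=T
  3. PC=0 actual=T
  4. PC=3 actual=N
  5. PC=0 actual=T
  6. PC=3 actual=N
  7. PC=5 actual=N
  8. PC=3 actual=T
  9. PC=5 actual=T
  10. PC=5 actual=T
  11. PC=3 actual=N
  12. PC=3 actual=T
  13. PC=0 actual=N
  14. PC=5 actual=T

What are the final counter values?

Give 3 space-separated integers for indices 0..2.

Answer: 1 1 3

Derivation:
Ev 1: PC=3 idx=0 pred=N actual=N -> ctr[0]=0
Ev 2: PC=3 idx=0 pred=N actual=T -> ctr[0]=1
Ev 3: PC=0 idx=0 pred=N actual=T -> ctr[0]=2
Ev 4: PC=3 idx=0 pred=T actual=N -> ctr[0]=1
Ev 5: PC=0 idx=0 pred=N actual=T -> ctr[0]=2
Ev 6: PC=3 idx=0 pred=T actual=N -> ctr[0]=1
Ev 7: PC=5 idx=2 pred=N actual=N -> ctr[2]=0
Ev 8: PC=3 idx=0 pred=N actual=T -> ctr[0]=2
Ev 9: PC=5 idx=2 pred=N actual=T -> ctr[2]=1
Ev 10: PC=5 idx=2 pred=N actual=T -> ctr[2]=2
Ev 11: PC=3 idx=0 pred=T actual=N -> ctr[0]=1
Ev 12: PC=3 idx=0 pred=N actual=T -> ctr[0]=2
Ev 13: PC=0 idx=0 pred=T actual=N -> ctr[0]=1
Ev 14: PC=5 idx=2 pred=T actual=T -> ctr[2]=3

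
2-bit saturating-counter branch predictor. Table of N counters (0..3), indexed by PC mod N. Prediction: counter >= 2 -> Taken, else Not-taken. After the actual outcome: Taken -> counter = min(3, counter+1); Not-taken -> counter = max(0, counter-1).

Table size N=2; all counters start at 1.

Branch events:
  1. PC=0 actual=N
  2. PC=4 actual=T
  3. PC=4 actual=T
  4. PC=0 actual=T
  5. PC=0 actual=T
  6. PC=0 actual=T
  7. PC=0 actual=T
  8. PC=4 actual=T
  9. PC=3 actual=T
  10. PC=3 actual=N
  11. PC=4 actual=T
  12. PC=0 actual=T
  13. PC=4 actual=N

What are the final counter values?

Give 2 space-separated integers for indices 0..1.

Ev 1: PC=0 idx=0 pred=N actual=N -> ctr[0]=0
Ev 2: PC=4 idx=0 pred=N actual=T -> ctr[0]=1
Ev 3: PC=4 idx=0 pred=N actual=T -> ctr[0]=2
Ev 4: PC=0 idx=0 pred=T actual=T -> ctr[0]=3
Ev 5: PC=0 idx=0 pred=T actual=T -> ctr[0]=3
Ev 6: PC=0 idx=0 pred=T actual=T -> ctr[0]=3
Ev 7: PC=0 idx=0 pred=T actual=T -> ctr[0]=3
Ev 8: PC=4 idx=0 pred=T actual=T -> ctr[0]=3
Ev 9: PC=3 idx=1 pred=N actual=T -> ctr[1]=2
Ev 10: PC=3 idx=1 pred=T actual=N -> ctr[1]=1
Ev 11: PC=4 idx=0 pred=T actual=T -> ctr[0]=3
Ev 12: PC=0 idx=0 pred=T actual=T -> ctr[0]=3
Ev 13: PC=4 idx=0 pred=T actual=N -> ctr[0]=2

Answer: 2 1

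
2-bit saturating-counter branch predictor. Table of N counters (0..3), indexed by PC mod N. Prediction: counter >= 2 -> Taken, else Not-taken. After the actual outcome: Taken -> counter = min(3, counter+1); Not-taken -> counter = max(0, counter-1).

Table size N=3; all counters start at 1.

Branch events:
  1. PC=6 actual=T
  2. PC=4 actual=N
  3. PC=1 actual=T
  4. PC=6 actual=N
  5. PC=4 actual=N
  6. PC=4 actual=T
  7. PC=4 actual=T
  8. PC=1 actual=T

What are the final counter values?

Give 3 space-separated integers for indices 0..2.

Answer: 1 3 1

Derivation:
Ev 1: PC=6 idx=0 pred=N actual=T -> ctr[0]=2
Ev 2: PC=4 idx=1 pred=N actual=N -> ctr[1]=0
Ev 3: PC=1 idx=1 pred=N actual=T -> ctr[1]=1
Ev 4: PC=6 idx=0 pred=T actual=N -> ctr[0]=1
Ev 5: PC=4 idx=1 pred=N actual=N -> ctr[1]=0
Ev 6: PC=4 idx=1 pred=N actual=T -> ctr[1]=1
Ev 7: PC=4 idx=1 pred=N actual=T -> ctr[1]=2
Ev 8: PC=1 idx=1 pred=T actual=T -> ctr[1]=3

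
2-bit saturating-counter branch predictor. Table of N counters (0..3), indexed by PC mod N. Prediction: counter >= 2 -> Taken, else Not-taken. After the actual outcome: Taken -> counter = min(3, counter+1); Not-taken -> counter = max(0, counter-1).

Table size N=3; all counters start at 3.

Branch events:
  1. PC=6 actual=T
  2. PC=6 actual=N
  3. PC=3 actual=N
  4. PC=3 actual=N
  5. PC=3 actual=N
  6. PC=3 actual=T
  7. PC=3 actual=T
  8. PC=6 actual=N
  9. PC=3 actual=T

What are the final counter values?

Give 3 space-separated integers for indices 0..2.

Answer: 2 3 3

Derivation:
Ev 1: PC=6 idx=0 pred=T actual=T -> ctr[0]=3
Ev 2: PC=6 idx=0 pred=T actual=N -> ctr[0]=2
Ev 3: PC=3 idx=0 pred=T actual=N -> ctr[0]=1
Ev 4: PC=3 idx=0 pred=N actual=N -> ctr[0]=0
Ev 5: PC=3 idx=0 pred=N actual=N -> ctr[0]=0
Ev 6: PC=3 idx=0 pred=N actual=T -> ctr[0]=1
Ev 7: PC=3 idx=0 pred=N actual=T -> ctr[0]=2
Ev 8: PC=6 idx=0 pred=T actual=N -> ctr[0]=1
Ev 9: PC=3 idx=0 pred=N actual=T -> ctr[0]=2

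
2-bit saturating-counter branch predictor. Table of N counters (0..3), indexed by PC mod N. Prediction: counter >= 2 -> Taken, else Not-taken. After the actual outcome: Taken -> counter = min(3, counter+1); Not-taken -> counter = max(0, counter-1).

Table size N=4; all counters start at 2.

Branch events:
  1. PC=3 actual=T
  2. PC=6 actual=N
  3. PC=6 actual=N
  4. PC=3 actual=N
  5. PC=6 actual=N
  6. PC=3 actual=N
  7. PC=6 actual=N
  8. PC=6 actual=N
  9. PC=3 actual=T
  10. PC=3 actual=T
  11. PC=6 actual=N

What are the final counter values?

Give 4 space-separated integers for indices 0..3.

Answer: 2 2 0 3

Derivation:
Ev 1: PC=3 idx=3 pred=T actual=T -> ctr[3]=3
Ev 2: PC=6 idx=2 pred=T actual=N -> ctr[2]=1
Ev 3: PC=6 idx=2 pred=N actual=N -> ctr[2]=0
Ev 4: PC=3 idx=3 pred=T actual=N -> ctr[3]=2
Ev 5: PC=6 idx=2 pred=N actual=N -> ctr[2]=0
Ev 6: PC=3 idx=3 pred=T actual=N -> ctr[3]=1
Ev 7: PC=6 idx=2 pred=N actual=N -> ctr[2]=0
Ev 8: PC=6 idx=2 pred=N actual=N -> ctr[2]=0
Ev 9: PC=3 idx=3 pred=N actual=T -> ctr[3]=2
Ev 10: PC=3 idx=3 pred=T actual=T -> ctr[3]=3
Ev 11: PC=6 idx=2 pred=N actual=N -> ctr[2]=0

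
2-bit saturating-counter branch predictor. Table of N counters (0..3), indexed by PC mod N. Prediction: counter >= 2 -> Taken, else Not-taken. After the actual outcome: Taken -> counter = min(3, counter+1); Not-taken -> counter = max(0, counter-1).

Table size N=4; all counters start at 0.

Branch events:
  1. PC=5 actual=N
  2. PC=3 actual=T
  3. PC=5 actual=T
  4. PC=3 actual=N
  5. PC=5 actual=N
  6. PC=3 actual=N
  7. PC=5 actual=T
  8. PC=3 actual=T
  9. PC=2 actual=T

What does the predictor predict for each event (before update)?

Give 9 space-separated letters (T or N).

Answer: N N N N N N N N N

Derivation:
Ev 1: PC=5 idx=1 pred=N actual=N -> ctr[1]=0
Ev 2: PC=3 idx=3 pred=N actual=T -> ctr[3]=1
Ev 3: PC=5 idx=1 pred=N actual=T -> ctr[1]=1
Ev 4: PC=3 idx=3 pred=N actual=N -> ctr[3]=0
Ev 5: PC=5 idx=1 pred=N actual=N -> ctr[1]=0
Ev 6: PC=3 idx=3 pred=N actual=N -> ctr[3]=0
Ev 7: PC=5 idx=1 pred=N actual=T -> ctr[1]=1
Ev 8: PC=3 idx=3 pred=N actual=T -> ctr[3]=1
Ev 9: PC=2 idx=2 pred=N actual=T -> ctr[2]=1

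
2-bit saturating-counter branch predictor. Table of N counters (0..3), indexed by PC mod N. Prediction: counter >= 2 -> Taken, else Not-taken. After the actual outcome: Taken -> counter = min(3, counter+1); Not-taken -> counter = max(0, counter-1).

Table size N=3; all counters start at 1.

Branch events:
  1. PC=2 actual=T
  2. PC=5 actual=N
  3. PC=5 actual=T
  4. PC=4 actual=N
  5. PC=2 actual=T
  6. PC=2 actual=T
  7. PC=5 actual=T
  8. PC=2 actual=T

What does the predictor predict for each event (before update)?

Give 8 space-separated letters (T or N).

Answer: N T N N T T T T

Derivation:
Ev 1: PC=2 idx=2 pred=N actual=T -> ctr[2]=2
Ev 2: PC=5 idx=2 pred=T actual=N -> ctr[2]=1
Ev 3: PC=5 idx=2 pred=N actual=T -> ctr[2]=2
Ev 4: PC=4 idx=1 pred=N actual=N -> ctr[1]=0
Ev 5: PC=2 idx=2 pred=T actual=T -> ctr[2]=3
Ev 6: PC=2 idx=2 pred=T actual=T -> ctr[2]=3
Ev 7: PC=5 idx=2 pred=T actual=T -> ctr[2]=3
Ev 8: PC=2 idx=2 pred=T actual=T -> ctr[2]=3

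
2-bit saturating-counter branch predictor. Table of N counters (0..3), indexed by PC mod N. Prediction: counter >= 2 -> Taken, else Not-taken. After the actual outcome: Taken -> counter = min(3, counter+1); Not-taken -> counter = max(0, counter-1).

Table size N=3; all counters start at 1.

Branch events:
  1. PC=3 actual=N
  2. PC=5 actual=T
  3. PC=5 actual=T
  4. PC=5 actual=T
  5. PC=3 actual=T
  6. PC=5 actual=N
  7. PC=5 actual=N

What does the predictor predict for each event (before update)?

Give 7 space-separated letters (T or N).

Ev 1: PC=3 idx=0 pred=N actual=N -> ctr[0]=0
Ev 2: PC=5 idx=2 pred=N actual=T -> ctr[2]=2
Ev 3: PC=5 idx=2 pred=T actual=T -> ctr[2]=3
Ev 4: PC=5 idx=2 pred=T actual=T -> ctr[2]=3
Ev 5: PC=3 idx=0 pred=N actual=T -> ctr[0]=1
Ev 6: PC=5 idx=2 pred=T actual=N -> ctr[2]=2
Ev 7: PC=5 idx=2 pred=T actual=N -> ctr[2]=1

Answer: N N T T N T T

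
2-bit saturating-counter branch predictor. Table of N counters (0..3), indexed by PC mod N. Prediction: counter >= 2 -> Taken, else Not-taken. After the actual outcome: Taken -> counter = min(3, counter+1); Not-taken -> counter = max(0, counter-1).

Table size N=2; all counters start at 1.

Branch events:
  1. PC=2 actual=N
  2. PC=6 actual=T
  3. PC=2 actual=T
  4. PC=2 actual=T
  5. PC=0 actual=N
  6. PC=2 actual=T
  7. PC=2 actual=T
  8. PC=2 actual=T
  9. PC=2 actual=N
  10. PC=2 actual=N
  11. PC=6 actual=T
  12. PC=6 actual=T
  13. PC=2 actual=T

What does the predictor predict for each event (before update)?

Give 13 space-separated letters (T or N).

Answer: N N N T T T T T T T N T T

Derivation:
Ev 1: PC=2 idx=0 pred=N actual=N -> ctr[0]=0
Ev 2: PC=6 idx=0 pred=N actual=T -> ctr[0]=1
Ev 3: PC=2 idx=0 pred=N actual=T -> ctr[0]=2
Ev 4: PC=2 idx=0 pred=T actual=T -> ctr[0]=3
Ev 5: PC=0 idx=0 pred=T actual=N -> ctr[0]=2
Ev 6: PC=2 idx=0 pred=T actual=T -> ctr[0]=3
Ev 7: PC=2 idx=0 pred=T actual=T -> ctr[0]=3
Ev 8: PC=2 idx=0 pred=T actual=T -> ctr[0]=3
Ev 9: PC=2 idx=0 pred=T actual=N -> ctr[0]=2
Ev 10: PC=2 idx=0 pred=T actual=N -> ctr[0]=1
Ev 11: PC=6 idx=0 pred=N actual=T -> ctr[0]=2
Ev 12: PC=6 idx=0 pred=T actual=T -> ctr[0]=3
Ev 13: PC=2 idx=0 pred=T actual=T -> ctr[0]=3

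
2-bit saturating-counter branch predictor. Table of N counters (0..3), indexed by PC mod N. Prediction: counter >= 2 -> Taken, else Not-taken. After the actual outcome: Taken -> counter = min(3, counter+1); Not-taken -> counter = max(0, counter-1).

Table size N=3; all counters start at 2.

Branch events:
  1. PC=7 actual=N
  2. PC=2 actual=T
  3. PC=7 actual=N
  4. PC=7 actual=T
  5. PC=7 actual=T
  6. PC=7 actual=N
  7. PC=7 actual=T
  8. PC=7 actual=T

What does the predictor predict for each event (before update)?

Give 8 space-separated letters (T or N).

Ev 1: PC=7 idx=1 pred=T actual=N -> ctr[1]=1
Ev 2: PC=2 idx=2 pred=T actual=T -> ctr[2]=3
Ev 3: PC=7 idx=1 pred=N actual=N -> ctr[1]=0
Ev 4: PC=7 idx=1 pred=N actual=T -> ctr[1]=1
Ev 5: PC=7 idx=1 pred=N actual=T -> ctr[1]=2
Ev 6: PC=7 idx=1 pred=T actual=N -> ctr[1]=1
Ev 7: PC=7 idx=1 pred=N actual=T -> ctr[1]=2
Ev 8: PC=7 idx=1 pred=T actual=T -> ctr[1]=3

Answer: T T N N N T N T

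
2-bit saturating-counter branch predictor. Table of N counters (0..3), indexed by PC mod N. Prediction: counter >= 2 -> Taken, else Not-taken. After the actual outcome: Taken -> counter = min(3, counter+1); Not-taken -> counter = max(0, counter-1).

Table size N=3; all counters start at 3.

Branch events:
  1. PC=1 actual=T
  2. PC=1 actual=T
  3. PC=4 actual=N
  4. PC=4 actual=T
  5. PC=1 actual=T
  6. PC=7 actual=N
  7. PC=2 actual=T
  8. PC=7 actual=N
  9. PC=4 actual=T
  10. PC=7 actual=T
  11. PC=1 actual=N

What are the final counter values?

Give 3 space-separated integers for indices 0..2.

Answer: 3 2 3

Derivation:
Ev 1: PC=1 idx=1 pred=T actual=T -> ctr[1]=3
Ev 2: PC=1 idx=1 pred=T actual=T -> ctr[1]=3
Ev 3: PC=4 idx=1 pred=T actual=N -> ctr[1]=2
Ev 4: PC=4 idx=1 pred=T actual=T -> ctr[1]=3
Ev 5: PC=1 idx=1 pred=T actual=T -> ctr[1]=3
Ev 6: PC=7 idx=1 pred=T actual=N -> ctr[1]=2
Ev 7: PC=2 idx=2 pred=T actual=T -> ctr[2]=3
Ev 8: PC=7 idx=1 pred=T actual=N -> ctr[1]=1
Ev 9: PC=4 idx=1 pred=N actual=T -> ctr[1]=2
Ev 10: PC=7 idx=1 pred=T actual=T -> ctr[1]=3
Ev 11: PC=1 idx=1 pred=T actual=N -> ctr[1]=2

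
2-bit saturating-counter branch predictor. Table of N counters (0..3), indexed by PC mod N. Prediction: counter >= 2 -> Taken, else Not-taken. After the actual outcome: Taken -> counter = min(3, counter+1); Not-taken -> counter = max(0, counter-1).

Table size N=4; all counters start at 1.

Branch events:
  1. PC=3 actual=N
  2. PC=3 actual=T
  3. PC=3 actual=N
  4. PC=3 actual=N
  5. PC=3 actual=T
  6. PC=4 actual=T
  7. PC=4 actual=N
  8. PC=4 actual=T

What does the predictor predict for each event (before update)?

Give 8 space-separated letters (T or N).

Answer: N N N N N N T N

Derivation:
Ev 1: PC=3 idx=3 pred=N actual=N -> ctr[3]=0
Ev 2: PC=3 idx=3 pred=N actual=T -> ctr[3]=1
Ev 3: PC=3 idx=3 pred=N actual=N -> ctr[3]=0
Ev 4: PC=3 idx=3 pred=N actual=N -> ctr[3]=0
Ev 5: PC=3 idx=3 pred=N actual=T -> ctr[3]=1
Ev 6: PC=4 idx=0 pred=N actual=T -> ctr[0]=2
Ev 7: PC=4 idx=0 pred=T actual=N -> ctr[0]=1
Ev 8: PC=4 idx=0 pred=N actual=T -> ctr[0]=2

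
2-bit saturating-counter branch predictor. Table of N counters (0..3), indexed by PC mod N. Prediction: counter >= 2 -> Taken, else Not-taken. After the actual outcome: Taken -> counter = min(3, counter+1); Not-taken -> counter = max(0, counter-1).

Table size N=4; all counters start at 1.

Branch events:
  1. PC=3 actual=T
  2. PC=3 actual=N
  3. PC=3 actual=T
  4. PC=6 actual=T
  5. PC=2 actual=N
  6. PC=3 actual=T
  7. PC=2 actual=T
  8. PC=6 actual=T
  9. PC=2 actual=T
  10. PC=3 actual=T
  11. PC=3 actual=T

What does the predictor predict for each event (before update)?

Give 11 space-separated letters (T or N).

Answer: N T N N T T N T T T T

Derivation:
Ev 1: PC=3 idx=3 pred=N actual=T -> ctr[3]=2
Ev 2: PC=3 idx=3 pred=T actual=N -> ctr[3]=1
Ev 3: PC=3 idx=3 pred=N actual=T -> ctr[3]=2
Ev 4: PC=6 idx=2 pred=N actual=T -> ctr[2]=2
Ev 5: PC=2 idx=2 pred=T actual=N -> ctr[2]=1
Ev 6: PC=3 idx=3 pred=T actual=T -> ctr[3]=3
Ev 7: PC=2 idx=2 pred=N actual=T -> ctr[2]=2
Ev 8: PC=6 idx=2 pred=T actual=T -> ctr[2]=3
Ev 9: PC=2 idx=2 pred=T actual=T -> ctr[2]=3
Ev 10: PC=3 idx=3 pred=T actual=T -> ctr[3]=3
Ev 11: PC=3 idx=3 pred=T actual=T -> ctr[3]=3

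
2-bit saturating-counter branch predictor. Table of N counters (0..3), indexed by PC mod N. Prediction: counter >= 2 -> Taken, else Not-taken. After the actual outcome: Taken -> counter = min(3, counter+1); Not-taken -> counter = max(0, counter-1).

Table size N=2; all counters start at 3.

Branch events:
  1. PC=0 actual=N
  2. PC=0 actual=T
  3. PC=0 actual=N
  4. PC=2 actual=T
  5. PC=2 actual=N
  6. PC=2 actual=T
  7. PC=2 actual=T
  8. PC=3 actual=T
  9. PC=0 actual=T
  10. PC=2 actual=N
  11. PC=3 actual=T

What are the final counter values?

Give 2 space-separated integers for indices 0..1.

Answer: 2 3

Derivation:
Ev 1: PC=0 idx=0 pred=T actual=N -> ctr[0]=2
Ev 2: PC=0 idx=0 pred=T actual=T -> ctr[0]=3
Ev 3: PC=0 idx=0 pred=T actual=N -> ctr[0]=2
Ev 4: PC=2 idx=0 pred=T actual=T -> ctr[0]=3
Ev 5: PC=2 idx=0 pred=T actual=N -> ctr[0]=2
Ev 6: PC=2 idx=0 pred=T actual=T -> ctr[0]=3
Ev 7: PC=2 idx=0 pred=T actual=T -> ctr[0]=3
Ev 8: PC=3 idx=1 pred=T actual=T -> ctr[1]=3
Ev 9: PC=0 idx=0 pred=T actual=T -> ctr[0]=3
Ev 10: PC=2 idx=0 pred=T actual=N -> ctr[0]=2
Ev 11: PC=3 idx=1 pred=T actual=T -> ctr[1]=3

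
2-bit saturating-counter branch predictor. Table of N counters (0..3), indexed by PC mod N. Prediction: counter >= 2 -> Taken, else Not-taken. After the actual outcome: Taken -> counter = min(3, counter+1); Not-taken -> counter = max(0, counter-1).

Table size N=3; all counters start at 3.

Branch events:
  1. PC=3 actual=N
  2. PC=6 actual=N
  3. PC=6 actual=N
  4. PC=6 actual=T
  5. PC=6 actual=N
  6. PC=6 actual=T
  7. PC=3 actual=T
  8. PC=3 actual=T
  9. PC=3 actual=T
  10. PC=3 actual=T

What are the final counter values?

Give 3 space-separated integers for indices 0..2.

Answer: 3 3 3

Derivation:
Ev 1: PC=3 idx=0 pred=T actual=N -> ctr[0]=2
Ev 2: PC=6 idx=0 pred=T actual=N -> ctr[0]=1
Ev 3: PC=6 idx=0 pred=N actual=N -> ctr[0]=0
Ev 4: PC=6 idx=0 pred=N actual=T -> ctr[0]=1
Ev 5: PC=6 idx=0 pred=N actual=N -> ctr[0]=0
Ev 6: PC=6 idx=0 pred=N actual=T -> ctr[0]=1
Ev 7: PC=3 idx=0 pred=N actual=T -> ctr[0]=2
Ev 8: PC=3 idx=0 pred=T actual=T -> ctr[0]=3
Ev 9: PC=3 idx=0 pred=T actual=T -> ctr[0]=3
Ev 10: PC=3 idx=0 pred=T actual=T -> ctr[0]=3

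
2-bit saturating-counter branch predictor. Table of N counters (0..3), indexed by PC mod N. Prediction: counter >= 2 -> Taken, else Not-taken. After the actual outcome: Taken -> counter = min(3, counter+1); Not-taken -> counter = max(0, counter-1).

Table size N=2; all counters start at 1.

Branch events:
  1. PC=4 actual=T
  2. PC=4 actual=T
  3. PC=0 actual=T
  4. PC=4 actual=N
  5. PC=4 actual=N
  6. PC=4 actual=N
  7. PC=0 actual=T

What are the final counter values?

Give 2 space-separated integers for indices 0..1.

Ev 1: PC=4 idx=0 pred=N actual=T -> ctr[0]=2
Ev 2: PC=4 idx=0 pred=T actual=T -> ctr[0]=3
Ev 3: PC=0 idx=0 pred=T actual=T -> ctr[0]=3
Ev 4: PC=4 idx=0 pred=T actual=N -> ctr[0]=2
Ev 5: PC=4 idx=0 pred=T actual=N -> ctr[0]=1
Ev 6: PC=4 idx=0 pred=N actual=N -> ctr[0]=0
Ev 7: PC=0 idx=0 pred=N actual=T -> ctr[0]=1

Answer: 1 1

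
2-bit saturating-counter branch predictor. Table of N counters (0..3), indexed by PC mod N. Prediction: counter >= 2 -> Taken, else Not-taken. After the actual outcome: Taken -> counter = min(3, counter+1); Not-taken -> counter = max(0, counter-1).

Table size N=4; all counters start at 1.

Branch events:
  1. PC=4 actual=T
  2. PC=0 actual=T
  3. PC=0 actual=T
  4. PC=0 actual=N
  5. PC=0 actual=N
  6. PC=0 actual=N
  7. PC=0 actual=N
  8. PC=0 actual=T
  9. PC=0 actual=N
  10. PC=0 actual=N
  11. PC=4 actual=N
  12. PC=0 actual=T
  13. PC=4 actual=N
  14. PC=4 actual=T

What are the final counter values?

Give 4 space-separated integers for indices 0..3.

Answer: 1 1 1 1

Derivation:
Ev 1: PC=4 idx=0 pred=N actual=T -> ctr[0]=2
Ev 2: PC=0 idx=0 pred=T actual=T -> ctr[0]=3
Ev 3: PC=0 idx=0 pred=T actual=T -> ctr[0]=3
Ev 4: PC=0 idx=0 pred=T actual=N -> ctr[0]=2
Ev 5: PC=0 idx=0 pred=T actual=N -> ctr[0]=1
Ev 6: PC=0 idx=0 pred=N actual=N -> ctr[0]=0
Ev 7: PC=0 idx=0 pred=N actual=N -> ctr[0]=0
Ev 8: PC=0 idx=0 pred=N actual=T -> ctr[0]=1
Ev 9: PC=0 idx=0 pred=N actual=N -> ctr[0]=0
Ev 10: PC=0 idx=0 pred=N actual=N -> ctr[0]=0
Ev 11: PC=4 idx=0 pred=N actual=N -> ctr[0]=0
Ev 12: PC=0 idx=0 pred=N actual=T -> ctr[0]=1
Ev 13: PC=4 idx=0 pred=N actual=N -> ctr[0]=0
Ev 14: PC=4 idx=0 pred=N actual=T -> ctr[0]=1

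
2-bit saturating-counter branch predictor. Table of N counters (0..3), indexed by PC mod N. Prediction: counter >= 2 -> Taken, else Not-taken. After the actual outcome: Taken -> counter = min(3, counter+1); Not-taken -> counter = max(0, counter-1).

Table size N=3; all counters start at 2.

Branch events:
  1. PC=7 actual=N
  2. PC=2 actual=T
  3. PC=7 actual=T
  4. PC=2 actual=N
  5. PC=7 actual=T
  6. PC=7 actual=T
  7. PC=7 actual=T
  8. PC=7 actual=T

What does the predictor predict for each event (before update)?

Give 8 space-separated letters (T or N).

Answer: T T N T T T T T

Derivation:
Ev 1: PC=7 idx=1 pred=T actual=N -> ctr[1]=1
Ev 2: PC=2 idx=2 pred=T actual=T -> ctr[2]=3
Ev 3: PC=7 idx=1 pred=N actual=T -> ctr[1]=2
Ev 4: PC=2 idx=2 pred=T actual=N -> ctr[2]=2
Ev 5: PC=7 idx=1 pred=T actual=T -> ctr[1]=3
Ev 6: PC=7 idx=1 pred=T actual=T -> ctr[1]=3
Ev 7: PC=7 idx=1 pred=T actual=T -> ctr[1]=3
Ev 8: PC=7 idx=1 pred=T actual=T -> ctr[1]=3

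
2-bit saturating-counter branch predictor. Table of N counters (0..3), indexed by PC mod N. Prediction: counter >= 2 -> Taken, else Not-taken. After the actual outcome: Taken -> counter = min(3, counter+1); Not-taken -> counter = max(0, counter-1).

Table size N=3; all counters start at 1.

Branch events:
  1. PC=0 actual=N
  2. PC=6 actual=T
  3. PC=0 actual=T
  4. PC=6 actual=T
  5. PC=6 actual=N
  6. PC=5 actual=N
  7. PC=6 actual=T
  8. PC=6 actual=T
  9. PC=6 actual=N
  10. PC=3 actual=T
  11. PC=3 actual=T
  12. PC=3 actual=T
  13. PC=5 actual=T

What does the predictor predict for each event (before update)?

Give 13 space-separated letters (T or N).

Ev 1: PC=0 idx=0 pred=N actual=N -> ctr[0]=0
Ev 2: PC=6 idx=0 pred=N actual=T -> ctr[0]=1
Ev 3: PC=0 idx=0 pred=N actual=T -> ctr[0]=2
Ev 4: PC=6 idx=0 pred=T actual=T -> ctr[0]=3
Ev 5: PC=6 idx=0 pred=T actual=N -> ctr[0]=2
Ev 6: PC=5 idx=2 pred=N actual=N -> ctr[2]=0
Ev 7: PC=6 idx=0 pred=T actual=T -> ctr[0]=3
Ev 8: PC=6 idx=0 pred=T actual=T -> ctr[0]=3
Ev 9: PC=6 idx=0 pred=T actual=N -> ctr[0]=2
Ev 10: PC=3 idx=0 pred=T actual=T -> ctr[0]=3
Ev 11: PC=3 idx=0 pred=T actual=T -> ctr[0]=3
Ev 12: PC=3 idx=0 pred=T actual=T -> ctr[0]=3
Ev 13: PC=5 idx=2 pred=N actual=T -> ctr[2]=1

Answer: N N N T T N T T T T T T N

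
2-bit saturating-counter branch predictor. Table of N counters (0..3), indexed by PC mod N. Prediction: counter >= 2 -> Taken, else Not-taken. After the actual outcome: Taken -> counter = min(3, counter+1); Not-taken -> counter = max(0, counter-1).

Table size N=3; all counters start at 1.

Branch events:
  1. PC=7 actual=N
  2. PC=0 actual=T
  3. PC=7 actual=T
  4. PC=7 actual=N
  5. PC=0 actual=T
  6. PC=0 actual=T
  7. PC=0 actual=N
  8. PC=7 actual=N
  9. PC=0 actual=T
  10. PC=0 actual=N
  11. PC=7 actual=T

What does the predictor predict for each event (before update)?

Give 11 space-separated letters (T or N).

Ev 1: PC=7 idx=1 pred=N actual=N -> ctr[1]=0
Ev 2: PC=0 idx=0 pred=N actual=T -> ctr[0]=2
Ev 3: PC=7 idx=1 pred=N actual=T -> ctr[1]=1
Ev 4: PC=7 idx=1 pred=N actual=N -> ctr[1]=0
Ev 5: PC=0 idx=0 pred=T actual=T -> ctr[0]=3
Ev 6: PC=0 idx=0 pred=T actual=T -> ctr[0]=3
Ev 7: PC=0 idx=0 pred=T actual=N -> ctr[0]=2
Ev 8: PC=7 idx=1 pred=N actual=N -> ctr[1]=0
Ev 9: PC=0 idx=0 pred=T actual=T -> ctr[0]=3
Ev 10: PC=0 idx=0 pred=T actual=N -> ctr[0]=2
Ev 11: PC=7 idx=1 pred=N actual=T -> ctr[1]=1

Answer: N N N N T T T N T T N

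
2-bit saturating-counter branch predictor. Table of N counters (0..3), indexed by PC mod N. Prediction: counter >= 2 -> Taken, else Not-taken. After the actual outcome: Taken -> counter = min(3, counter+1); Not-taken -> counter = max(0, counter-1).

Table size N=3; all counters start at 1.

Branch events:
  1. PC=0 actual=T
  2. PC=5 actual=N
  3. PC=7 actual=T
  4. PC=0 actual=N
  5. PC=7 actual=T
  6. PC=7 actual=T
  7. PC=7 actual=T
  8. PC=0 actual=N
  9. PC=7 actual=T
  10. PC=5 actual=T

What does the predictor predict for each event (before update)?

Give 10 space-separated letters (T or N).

Answer: N N N T T T T N T N

Derivation:
Ev 1: PC=0 idx=0 pred=N actual=T -> ctr[0]=2
Ev 2: PC=5 idx=2 pred=N actual=N -> ctr[2]=0
Ev 3: PC=7 idx=1 pred=N actual=T -> ctr[1]=2
Ev 4: PC=0 idx=0 pred=T actual=N -> ctr[0]=1
Ev 5: PC=7 idx=1 pred=T actual=T -> ctr[1]=3
Ev 6: PC=7 idx=1 pred=T actual=T -> ctr[1]=3
Ev 7: PC=7 idx=1 pred=T actual=T -> ctr[1]=3
Ev 8: PC=0 idx=0 pred=N actual=N -> ctr[0]=0
Ev 9: PC=7 idx=1 pred=T actual=T -> ctr[1]=3
Ev 10: PC=5 idx=2 pred=N actual=T -> ctr[2]=1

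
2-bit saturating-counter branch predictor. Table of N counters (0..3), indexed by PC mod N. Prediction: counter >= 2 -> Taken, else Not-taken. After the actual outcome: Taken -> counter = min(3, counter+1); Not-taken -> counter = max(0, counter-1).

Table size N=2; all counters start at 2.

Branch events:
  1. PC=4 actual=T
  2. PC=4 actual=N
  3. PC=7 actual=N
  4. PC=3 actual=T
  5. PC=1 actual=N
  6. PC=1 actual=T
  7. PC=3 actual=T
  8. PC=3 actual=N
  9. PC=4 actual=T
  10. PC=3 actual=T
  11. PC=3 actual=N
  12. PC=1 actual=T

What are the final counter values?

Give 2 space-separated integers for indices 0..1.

Answer: 3 3

Derivation:
Ev 1: PC=4 idx=0 pred=T actual=T -> ctr[0]=3
Ev 2: PC=4 idx=0 pred=T actual=N -> ctr[0]=2
Ev 3: PC=7 idx=1 pred=T actual=N -> ctr[1]=1
Ev 4: PC=3 idx=1 pred=N actual=T -> ctr[1]=2
Ev 5: PC=1 idx=1 pred=T actual=N -> ctr[1]=1
Ev 6: PC=1 idx=1 pred=N actual=T -> ctr[1]=2
Ev 7: PC=3 idx=1 pred=T actual=T -> ctr[1]=3
Ev 8: PC=3 idx=1 pred=T actual=N -> ctr[1]=2
Ev 9: PC=4 idx=0 pred=T actual=T -> ctr[0]=3
Ev 10: PC=3 idx=1 pred=T actual=T -> ctr[1]=3
Ev 11: PC=3 idx=1 pred=T actual=N -> ctr[1]=2
Ev 12: PC=1 idx=1 pred=T actual=T -> ctr[1]=3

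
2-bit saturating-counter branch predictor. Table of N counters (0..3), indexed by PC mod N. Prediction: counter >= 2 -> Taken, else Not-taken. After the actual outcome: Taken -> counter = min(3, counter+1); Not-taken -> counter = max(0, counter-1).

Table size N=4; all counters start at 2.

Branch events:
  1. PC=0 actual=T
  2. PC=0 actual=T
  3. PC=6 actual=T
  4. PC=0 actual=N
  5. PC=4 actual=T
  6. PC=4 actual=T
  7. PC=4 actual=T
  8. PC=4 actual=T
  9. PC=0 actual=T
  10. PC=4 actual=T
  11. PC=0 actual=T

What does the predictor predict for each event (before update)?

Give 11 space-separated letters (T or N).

Ev 1: PC=0 idx=0 pred=T actual=T -> ctr[0]=3
Ev 2: PC=0 idx=0 pred=T actual=T -> ctr[0]=3
Ev 3: PC=6 idx=2 pred=T actual=T -> ctr[2]=3
Ev 4: PC=0 idx=0 pred=T actual=N -> ctr[0]=2
Ev 5: PC=4 idx=0 pred=T actual=T -> ctr[0]=3
Ev 6: PC=4 idx=0 pred=T actual=T -> ctr[0]=3
Ev 7: PC=4 idx=0 pred=T actual=T -> ctr[0]=3
Ev 8: PC=4 idx=0 pred=T actual=T -> ctr[0]=3
Ev 9: PC=0 idx=0 pred=T actual=T -> ctr[0]=3
Ev 10: PC=4 idx=0 pred=T actual=T -> ctr[0]=3
Ev 11: PC=0 idx=0 pred=T actual=T -> ctr[0]=3

Answer: T T T T T T T T T T T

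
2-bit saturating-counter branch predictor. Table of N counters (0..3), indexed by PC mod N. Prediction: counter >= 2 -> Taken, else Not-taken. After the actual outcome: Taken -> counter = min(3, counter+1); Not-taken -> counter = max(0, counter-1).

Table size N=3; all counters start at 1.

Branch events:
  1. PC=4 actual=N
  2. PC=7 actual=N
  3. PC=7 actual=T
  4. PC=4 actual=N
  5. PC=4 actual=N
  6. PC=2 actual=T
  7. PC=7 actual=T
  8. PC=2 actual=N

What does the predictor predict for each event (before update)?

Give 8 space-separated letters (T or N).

Answer: N N N N N N N T

Derivation:
Ev 1: PC=4 idx=1 pred=N actual=N -> ctr[1]=0
Ev 2: PC=7 idx=1 pred=N actual=N -> ctr[1]=0
Ev 3: PC=7 idx=1 pred=N actual=T -> ctr[1]=1
Ev 4: PC=4 idx=1 pred=N actual=N -> ctr[1]=0
Ev 5: PC=4 idx=1 pred=N actual=N -> ctr[1]=0
Ev 6: PC=2 idx=2 pred=N actual=T -> ctr[2]=2
Ev 7: PC=7 idx=1 pred=N actual=T -> ctr[1]=1
Ev 8: PC=2 idx=2 pred=T actual=N -> ctr[2]=1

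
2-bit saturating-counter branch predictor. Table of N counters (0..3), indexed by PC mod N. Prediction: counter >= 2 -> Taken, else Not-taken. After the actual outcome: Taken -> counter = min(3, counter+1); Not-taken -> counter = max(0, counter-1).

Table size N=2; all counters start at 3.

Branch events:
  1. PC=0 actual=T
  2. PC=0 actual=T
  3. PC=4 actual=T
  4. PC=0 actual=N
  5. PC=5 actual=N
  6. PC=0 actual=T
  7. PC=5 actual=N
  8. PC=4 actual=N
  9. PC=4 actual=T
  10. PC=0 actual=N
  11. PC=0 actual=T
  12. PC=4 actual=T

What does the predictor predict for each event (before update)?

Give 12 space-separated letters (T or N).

Ev 1: PC=0 idx=0 pred=T actual=T -> ctr[0]=3
Ev 2: PC=0 idx=0 pred=T actual=T -> ctr[0]=3
Ev 3: PC=4 idx=0 pred=T actual=T -> ctr[0]=3
Ev 4: PC=0 idx=0 pred=T actual=N -> ctr[0]=2
Ev 5: PC=5 idx=1 pred=T actual=N -> ctr[1]=2
Ev 6: PC=0 idx=0 pred=T actual=T -> ctr[0]=3
Ev 7: PC=5 idx=1 pred=T actual=N -> ctr[1]=1
Ev 8: PC=4 idx=0 pred=T actual=N -> ctr[0]=2
Ev 9: PC=4 idx=0 pred=T actual=T -> ctr[0]=3
Ev 10: PC=0 idx=0 pred=T actual=N -> ctr[0]=2
Ev 11: PC=0 idx=0 pred=T actual=T -> ctr[0]=3
Ev 12: PC=4 idx=0 pred=T actual=T -> ctr[0]=3

Answer: T T T T T T T T T T T T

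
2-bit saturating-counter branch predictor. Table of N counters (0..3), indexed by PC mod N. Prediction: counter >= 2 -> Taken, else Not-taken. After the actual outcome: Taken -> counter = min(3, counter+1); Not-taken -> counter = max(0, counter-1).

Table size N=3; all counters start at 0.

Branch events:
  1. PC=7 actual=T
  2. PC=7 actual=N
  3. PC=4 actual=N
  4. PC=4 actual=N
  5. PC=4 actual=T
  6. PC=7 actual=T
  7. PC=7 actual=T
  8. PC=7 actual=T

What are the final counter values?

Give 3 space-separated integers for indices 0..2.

Ev 1: PC=7 idx=1 pred=N actual=T -> ctr[1]=1
Ev 2: PC=7 idx=1 pred=N actual=N -> ctr[1]=0
Ev 3: PC=4 idx=1 pred=N actual=N -> ctr[1]=0
Ev 4: PC=4 idx=1 pred=N actual=N -> ctr[1]=0
Ev 5: PC=4 idx=1 pred=N actual=T -> ctr[1]=1
Ev 6: PC=7 idx=1 pred=N actual=T -> ctr[1]=2
Ev 7: PC=7 idx=1 pred=T actual=T -> ctr[1]=3
Ev 8: PC=7 idx=1 pred=T actual=T -> ctr[1]=3

Answer: 0 3 0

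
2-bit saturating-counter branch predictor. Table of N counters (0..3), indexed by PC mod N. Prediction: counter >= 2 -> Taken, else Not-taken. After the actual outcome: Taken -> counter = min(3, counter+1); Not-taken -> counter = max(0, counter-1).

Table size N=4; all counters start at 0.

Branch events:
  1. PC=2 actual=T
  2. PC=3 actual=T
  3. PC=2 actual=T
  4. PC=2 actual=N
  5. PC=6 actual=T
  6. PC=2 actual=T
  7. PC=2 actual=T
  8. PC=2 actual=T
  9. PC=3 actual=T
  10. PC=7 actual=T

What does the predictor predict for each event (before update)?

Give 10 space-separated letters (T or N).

Ev 1: PC=2 idx=2 pred=N actual=T -> ctr[2]=1
Ev 2: PC=3 idx=3 pred=N actual=T -> ctr[3]=1
Ev 3: PC=2 idx=2 pred=N actual=T -> ctr[2]=2
Ev 4: PC=2 idx=2 pred=T actual=N -> ctr[2]=1
Ev 5: PC=6 idx=2 pred=N actual=T -> ctr[2]=2
Ev 6: PC=2 idx=2 pred=T actual=T -> ctr[2]=3
Ev 7: PC=2 idx=2 pred=T actual=T -> ctr[2]=3
Ev 8: PC=2 idx=2 pred=T actual=T -> ctr[2]=3
Ev 9: PC=3 idx=3 pred=N actual=T -> ctr[3]=2
Ev 10: PC=7 idx=3 pred=T actual=T -> ctr[3]=3

Answer: N N N T N T T T N T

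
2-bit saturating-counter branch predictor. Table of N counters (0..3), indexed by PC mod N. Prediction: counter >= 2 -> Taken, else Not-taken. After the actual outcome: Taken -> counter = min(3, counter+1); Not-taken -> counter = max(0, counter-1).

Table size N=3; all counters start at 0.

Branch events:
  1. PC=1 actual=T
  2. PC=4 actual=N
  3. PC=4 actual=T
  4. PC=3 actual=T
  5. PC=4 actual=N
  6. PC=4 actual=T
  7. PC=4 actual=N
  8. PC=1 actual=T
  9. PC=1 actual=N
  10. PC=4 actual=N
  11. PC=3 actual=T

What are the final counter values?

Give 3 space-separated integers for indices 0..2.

Ev 1: PC=1 idx=1 pred=N actual=T -> ctr[1]=1
Ev 2: PC=4 idx=1 pred=N actual=N -> ctr[1]=0
Ev 3: PC=4 idx=1 pred=N actual=T -> ctr[1]=1
Ev 4: PC=3 idx=0 pred=N actual=T -> ctr[0]=1
Ev 5: PC=4 idx=1 pred=N actual=N -> ctr[1]=0
Ev 6: PC=4 idx=1 pred=N actual=T -> ctr[1]=1
Ev 7: PC=4 idx=1 pred=N actual=N -> ctr[1]=0
Ev 8: PC=1 idx=1 pred=N actual=T -> ctr[1]=1
Ev 9: PC=1 idx=1 pred=N actual=N -> ctr[1]=0
Ev 10: PC=4 idx=1 pred=N actual=N -> ctr[1]=0
Ev 11: PC=3 idx=0 pred=N actual=T -> ctr[0]=2

Answer: 2 0 0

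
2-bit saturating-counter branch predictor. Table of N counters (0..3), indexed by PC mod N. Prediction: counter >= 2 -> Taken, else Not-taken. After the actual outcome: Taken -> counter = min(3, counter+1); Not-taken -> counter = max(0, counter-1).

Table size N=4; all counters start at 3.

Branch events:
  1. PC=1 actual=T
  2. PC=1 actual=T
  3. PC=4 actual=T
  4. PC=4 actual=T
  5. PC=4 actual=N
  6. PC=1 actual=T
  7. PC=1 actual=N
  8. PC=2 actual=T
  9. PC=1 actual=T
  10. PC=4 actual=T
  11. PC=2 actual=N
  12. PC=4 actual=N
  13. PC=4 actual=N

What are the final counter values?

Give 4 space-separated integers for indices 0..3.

Answer: 1 3 2 3

Derivation:
Ev 1: PC=1 idx=1 pred=T actual=T -> ctr[1]=3
Ev 2: PC=1 idx=1 pred=T actual=T -> ctr[1]=3
Ev 3: PC=4 idx=0 pred=T actual=T -> ctr[0]=3
Ev 4: PC=4 idx=0 pred=T actual=T -> ctr[0]=3
Ev 5: PC=4 idx=0 pred=T actual=N -> ctr[0]=2
Ev 6: PC=1 idx=1 pred=T actual=T -> ctr[1]=3
Ev 7: PC=1 idx=1 pred=T actual=N -> ctr[1]=2
Ev 8: PC=2 idx=2 pred=T actual=T -> ctr[2]=3
Ev 9: PC=1 idx=1 pred=T actual=T -> ctr[1]=3
Ev 10: PC=4 idx=0 pred=T actual=T -> ctr[0]=3
Ev 11: PC=2 idx=2 pred=T actual=N -> ctr[2]=2
Ev 12: PC=4 idx=0 pred=T actual=N -> ctr[0]=2
Ev 13: PC=4 idx=0 pred=T actual=N -> ctr[0]=1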